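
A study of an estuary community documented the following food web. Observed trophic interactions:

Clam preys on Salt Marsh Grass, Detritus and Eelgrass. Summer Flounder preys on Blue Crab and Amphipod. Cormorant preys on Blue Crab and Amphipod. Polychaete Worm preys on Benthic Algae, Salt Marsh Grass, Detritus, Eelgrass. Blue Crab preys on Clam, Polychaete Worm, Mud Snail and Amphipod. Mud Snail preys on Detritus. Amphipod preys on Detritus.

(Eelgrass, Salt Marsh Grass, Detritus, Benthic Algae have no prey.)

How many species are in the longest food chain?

One longest chain: Detritus → Mud Snail → Blue Crab → Cormorant.
It has 4 species and 3 links.

4 species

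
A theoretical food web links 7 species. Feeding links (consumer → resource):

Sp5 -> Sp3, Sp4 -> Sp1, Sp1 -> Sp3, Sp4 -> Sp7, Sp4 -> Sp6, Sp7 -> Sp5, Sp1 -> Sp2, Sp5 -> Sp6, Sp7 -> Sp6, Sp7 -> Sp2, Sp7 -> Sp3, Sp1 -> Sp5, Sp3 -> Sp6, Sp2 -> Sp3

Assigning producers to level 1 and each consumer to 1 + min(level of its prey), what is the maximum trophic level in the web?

3

Producers (level 1): Sp6.
Following each consumer down to its lowest-level prey: Sp6 → Sp3 → Sp1 (levels 1 through 3).
All prey of Sp1 (Sp3 2, Sp5 2, Sp2 3) are at level 2 or above, so Sp1 is at level 1 + 2 = 3.
Every consumer has at least one prey at level 2 or below, so none exceeds level 3.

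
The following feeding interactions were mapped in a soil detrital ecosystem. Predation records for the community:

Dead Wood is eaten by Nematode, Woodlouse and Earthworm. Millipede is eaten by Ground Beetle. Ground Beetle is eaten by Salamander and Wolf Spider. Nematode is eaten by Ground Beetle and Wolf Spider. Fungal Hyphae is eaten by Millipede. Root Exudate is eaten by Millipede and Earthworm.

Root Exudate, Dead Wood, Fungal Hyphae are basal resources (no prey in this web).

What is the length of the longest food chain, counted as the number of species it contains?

4 species

One longest chain: Dead Wood → Nematode → Ground Beetle → Salamander.
It has 4 species and 3 links.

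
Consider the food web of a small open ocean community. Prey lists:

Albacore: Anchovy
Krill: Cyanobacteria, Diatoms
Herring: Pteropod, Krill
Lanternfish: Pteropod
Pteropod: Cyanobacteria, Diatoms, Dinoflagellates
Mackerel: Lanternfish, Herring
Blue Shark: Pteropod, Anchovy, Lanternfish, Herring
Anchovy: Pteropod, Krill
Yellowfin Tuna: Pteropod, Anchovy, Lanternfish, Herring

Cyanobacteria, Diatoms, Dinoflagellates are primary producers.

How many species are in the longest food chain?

4 species

One longest chain: Cyanobacteria → Pteropod → Anchovy → Albacore.
It has 4 species and 3 links.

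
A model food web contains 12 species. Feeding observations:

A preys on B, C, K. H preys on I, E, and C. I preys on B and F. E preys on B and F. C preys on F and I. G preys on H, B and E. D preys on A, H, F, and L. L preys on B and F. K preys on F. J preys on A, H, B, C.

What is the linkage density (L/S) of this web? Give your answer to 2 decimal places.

L/S = 2.17

There are L = 26 links among S = 12 species.
L/S = 26/12 = 2.1667 ≈ 2.17.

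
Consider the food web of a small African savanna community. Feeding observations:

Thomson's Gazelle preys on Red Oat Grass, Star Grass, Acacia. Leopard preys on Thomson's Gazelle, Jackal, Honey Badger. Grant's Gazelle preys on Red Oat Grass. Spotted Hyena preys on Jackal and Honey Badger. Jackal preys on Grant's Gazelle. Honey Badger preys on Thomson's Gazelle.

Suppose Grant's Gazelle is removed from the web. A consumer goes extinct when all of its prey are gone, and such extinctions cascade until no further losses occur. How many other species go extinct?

1

Remove Grant's Gazelle.
Round 1: Jackal (all prey gone) → extinct.
No further losses. Total secondary extinctions: 1.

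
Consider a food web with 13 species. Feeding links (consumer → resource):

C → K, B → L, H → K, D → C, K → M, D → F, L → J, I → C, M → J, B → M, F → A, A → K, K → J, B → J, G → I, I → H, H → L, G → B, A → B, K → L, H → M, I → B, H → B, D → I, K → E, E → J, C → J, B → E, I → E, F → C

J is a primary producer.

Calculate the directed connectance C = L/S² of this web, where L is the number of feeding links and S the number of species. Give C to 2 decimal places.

C = 0.18

The web has S = 13 species and L = 30 feeding links.
C = L / S² = 30 / 169 = 0.1775 ≈ 0.18.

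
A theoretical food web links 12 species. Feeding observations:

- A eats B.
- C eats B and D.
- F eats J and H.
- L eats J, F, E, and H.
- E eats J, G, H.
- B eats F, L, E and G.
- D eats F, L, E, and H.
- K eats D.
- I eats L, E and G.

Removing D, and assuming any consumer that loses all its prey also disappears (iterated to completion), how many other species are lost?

1

Remove D.
Round 1: K (all prey gone) → extinct.
No further losses. Total secondary extinctions: 1.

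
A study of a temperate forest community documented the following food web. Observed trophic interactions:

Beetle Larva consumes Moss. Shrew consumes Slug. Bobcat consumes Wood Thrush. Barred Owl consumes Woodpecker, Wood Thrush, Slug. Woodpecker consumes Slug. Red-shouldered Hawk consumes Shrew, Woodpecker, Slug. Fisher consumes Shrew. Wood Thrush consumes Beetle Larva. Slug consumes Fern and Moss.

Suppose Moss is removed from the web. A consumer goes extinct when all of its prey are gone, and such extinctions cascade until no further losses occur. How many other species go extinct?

Remove Moss.
Round 1: Beetle Larva (all prey gone) → extinct.
Round 2: Wood Thrush (all prey gone) → extinct.
Round 3: Bobcat (all prey gone) → extinct.
No further losses. Total secondary extinctions: 3.

3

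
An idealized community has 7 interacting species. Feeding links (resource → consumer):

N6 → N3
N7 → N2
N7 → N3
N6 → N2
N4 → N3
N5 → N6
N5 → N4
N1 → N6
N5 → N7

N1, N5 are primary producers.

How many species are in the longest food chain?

3 species

One longest chain: N5 → N4 → N3.
It has 3 species and 2 links.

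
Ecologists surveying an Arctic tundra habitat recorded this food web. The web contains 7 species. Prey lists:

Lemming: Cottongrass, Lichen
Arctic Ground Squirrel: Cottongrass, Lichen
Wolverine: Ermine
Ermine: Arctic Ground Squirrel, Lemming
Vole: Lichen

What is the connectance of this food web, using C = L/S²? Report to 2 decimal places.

The web has S = 7 species and L = 8 feeding links.
C = L / S² = 8 / 49 = 0.1633 ≈ 0.16.

C = 0.16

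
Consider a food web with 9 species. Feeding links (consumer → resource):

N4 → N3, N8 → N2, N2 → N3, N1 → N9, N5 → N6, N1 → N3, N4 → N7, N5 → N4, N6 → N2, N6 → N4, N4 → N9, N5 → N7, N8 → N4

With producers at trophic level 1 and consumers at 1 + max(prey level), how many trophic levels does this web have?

Producers (level 1): N7, N3, N9.
N7 → N4 → N6 → N5 gives N5 level 4.
No species has a prey at level 4, so no species reaches level 5.

4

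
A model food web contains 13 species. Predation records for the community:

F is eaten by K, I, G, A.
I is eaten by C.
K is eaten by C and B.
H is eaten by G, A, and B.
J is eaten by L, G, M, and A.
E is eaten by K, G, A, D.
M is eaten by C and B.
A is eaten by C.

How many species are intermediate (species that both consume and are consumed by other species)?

4

Intermediate species (has both prey and predators): M, I, A, K.
Count: 4.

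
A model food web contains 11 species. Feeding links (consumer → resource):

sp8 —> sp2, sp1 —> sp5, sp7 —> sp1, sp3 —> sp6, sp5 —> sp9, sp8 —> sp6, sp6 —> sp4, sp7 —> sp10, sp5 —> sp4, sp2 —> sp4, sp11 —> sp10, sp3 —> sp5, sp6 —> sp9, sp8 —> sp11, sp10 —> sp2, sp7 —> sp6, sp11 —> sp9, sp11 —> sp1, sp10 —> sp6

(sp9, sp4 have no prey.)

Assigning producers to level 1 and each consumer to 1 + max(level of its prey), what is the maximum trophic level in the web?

5

Producers (level 1): sp9, sp4.
sp9 → sp5 → sp1 → sp11 → sp8 gives sp8 level 5.
No species has a prey at level 5, so no species reaches level 6.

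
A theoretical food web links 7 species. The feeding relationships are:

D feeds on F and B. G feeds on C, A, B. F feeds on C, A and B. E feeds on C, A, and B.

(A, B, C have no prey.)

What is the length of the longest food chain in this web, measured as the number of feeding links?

2 links

One longest chain: A → F → D.
It has 3 species and 2 links.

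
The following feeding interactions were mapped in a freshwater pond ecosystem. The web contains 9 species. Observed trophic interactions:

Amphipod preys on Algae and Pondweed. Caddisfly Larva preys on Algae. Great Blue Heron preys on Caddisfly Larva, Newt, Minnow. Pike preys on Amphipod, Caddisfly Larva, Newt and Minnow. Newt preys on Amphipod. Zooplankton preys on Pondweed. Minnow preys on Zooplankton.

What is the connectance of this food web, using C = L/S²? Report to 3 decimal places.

C = 0.160

The web has S = 9 species and L = 13 feeding links.
C = L / S² = 13 / 81 = 0.1605 ≈ 0.160.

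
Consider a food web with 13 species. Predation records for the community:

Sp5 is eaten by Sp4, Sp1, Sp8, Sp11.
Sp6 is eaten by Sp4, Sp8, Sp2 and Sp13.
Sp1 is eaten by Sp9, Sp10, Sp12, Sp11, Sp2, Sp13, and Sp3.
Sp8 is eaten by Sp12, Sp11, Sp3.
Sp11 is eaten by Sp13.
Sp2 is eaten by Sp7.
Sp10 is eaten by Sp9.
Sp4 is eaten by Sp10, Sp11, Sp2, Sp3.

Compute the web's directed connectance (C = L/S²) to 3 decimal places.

C = 0.148

The web has S = 13 species and L = 25 feeding links.
C = L / S² = 25 / 169 = 0.1479 ≈ 0.148.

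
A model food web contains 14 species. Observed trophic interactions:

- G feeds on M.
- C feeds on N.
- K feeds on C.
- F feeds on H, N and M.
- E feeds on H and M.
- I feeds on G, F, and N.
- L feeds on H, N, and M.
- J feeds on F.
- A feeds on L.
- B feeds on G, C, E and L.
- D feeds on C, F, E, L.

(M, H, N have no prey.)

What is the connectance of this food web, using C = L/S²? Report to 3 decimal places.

C = 0.122

The web has S = 14 species and L = 24 feeding links.
C = L / S² = 24 / 196 = 0.1224 ≈ 0.122.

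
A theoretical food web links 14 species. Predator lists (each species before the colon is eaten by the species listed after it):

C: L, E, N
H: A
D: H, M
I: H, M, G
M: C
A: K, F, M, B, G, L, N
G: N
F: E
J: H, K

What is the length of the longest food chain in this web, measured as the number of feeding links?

5 links

One longest chain: D → H → A → M → C → L.
It has 6 species and 5 links.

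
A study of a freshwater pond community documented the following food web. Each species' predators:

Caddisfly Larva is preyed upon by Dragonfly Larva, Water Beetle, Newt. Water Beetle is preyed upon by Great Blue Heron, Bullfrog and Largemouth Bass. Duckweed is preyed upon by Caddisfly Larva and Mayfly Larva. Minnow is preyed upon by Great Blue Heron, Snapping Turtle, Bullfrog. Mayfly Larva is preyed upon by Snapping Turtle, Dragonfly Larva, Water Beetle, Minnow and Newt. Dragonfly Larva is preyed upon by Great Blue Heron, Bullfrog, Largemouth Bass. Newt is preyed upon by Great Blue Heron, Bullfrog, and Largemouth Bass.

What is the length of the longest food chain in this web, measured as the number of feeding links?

3 links

One longest chain: Duckweed → Mayfly Larva → Minnow → Snapping Turtle.
It has 4 species and 3 links.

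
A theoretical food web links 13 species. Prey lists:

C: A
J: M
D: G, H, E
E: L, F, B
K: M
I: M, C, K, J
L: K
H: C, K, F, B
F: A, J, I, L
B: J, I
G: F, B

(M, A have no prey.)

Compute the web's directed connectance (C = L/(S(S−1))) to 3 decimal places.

C = 0.167

The web has S = 13 species and L = 26 feeding links.
C = L / (S(S−1)) = 26 / 156 = 0.1667 ≈ 0.167.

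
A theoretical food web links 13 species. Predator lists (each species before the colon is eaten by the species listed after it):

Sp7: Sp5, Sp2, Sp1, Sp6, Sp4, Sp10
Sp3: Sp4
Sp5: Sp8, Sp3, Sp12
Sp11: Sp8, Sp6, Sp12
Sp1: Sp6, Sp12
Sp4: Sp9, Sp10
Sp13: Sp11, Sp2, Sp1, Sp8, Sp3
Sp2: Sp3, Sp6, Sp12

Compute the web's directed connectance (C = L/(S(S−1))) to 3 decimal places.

C = 0.160

The web has S = 13 species and L = 25 feeding links.
C = L / (S(S−1)) = 25 / 156 = 0.1603 ≈ 0.160.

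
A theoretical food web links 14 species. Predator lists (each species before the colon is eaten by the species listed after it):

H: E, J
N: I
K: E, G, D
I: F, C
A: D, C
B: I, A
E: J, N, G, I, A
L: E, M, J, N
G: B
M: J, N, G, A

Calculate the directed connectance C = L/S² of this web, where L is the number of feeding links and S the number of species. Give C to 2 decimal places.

The web has S = 14 species and L = 26 feeding links.
C = L / S² = 26 / 196 = 0.1327 ≈ 0.13.

C = 0.13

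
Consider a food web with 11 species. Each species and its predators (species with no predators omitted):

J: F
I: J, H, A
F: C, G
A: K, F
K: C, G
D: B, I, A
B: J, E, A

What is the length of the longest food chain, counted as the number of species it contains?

5 species

One longest chain: D → B → J → F → C.
It has 5 species and 4 links.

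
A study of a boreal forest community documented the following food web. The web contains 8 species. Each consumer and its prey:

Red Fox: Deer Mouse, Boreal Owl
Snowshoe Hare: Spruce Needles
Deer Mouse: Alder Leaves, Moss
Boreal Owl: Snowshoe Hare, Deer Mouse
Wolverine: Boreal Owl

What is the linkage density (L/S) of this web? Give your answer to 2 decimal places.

There are L = 8 links among S = 8 species.
L/S = 8/8 = 1.0000 ≈ 1.00.

L/S = 1.00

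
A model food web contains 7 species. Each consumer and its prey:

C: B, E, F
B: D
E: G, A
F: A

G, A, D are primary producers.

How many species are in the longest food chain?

3 species

One longest chain: D → B → C.
It has 3 species and 2 links.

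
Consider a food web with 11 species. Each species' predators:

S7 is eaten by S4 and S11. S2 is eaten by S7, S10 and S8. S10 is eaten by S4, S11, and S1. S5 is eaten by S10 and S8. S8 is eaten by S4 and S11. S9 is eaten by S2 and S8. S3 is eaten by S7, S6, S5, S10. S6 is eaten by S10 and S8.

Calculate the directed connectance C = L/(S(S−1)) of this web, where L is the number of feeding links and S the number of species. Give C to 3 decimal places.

C = 0.182

The web has S = 11 species and L = 20 feeding links.
C = L / (S(S−1)) = 20 / 110 = 0.1818 ≈ 0.182.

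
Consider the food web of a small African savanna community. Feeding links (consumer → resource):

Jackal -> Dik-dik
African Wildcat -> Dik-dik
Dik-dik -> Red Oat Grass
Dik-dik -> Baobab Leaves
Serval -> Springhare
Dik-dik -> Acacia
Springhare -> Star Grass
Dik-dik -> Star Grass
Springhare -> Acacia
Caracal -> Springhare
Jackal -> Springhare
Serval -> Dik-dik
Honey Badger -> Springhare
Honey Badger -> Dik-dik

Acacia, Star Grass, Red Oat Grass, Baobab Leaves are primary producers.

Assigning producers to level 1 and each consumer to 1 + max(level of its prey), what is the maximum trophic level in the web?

3

Producers (level 1): Acacia, Star Grass, Red Oat Grass, Baobab Leaves.
Acacia → Dik-dik → African Wildcat gives African Wildcat level 3.
No species has a prey at level 3, so no species reaches level 4.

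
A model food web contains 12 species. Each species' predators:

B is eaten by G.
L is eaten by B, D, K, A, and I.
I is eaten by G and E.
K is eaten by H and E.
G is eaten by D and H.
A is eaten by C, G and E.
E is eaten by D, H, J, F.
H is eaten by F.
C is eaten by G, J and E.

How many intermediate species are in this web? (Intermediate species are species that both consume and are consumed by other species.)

8

Intermediate species (has both prey and predators): K, B, A, I, C, E, G, H.
Count: 8.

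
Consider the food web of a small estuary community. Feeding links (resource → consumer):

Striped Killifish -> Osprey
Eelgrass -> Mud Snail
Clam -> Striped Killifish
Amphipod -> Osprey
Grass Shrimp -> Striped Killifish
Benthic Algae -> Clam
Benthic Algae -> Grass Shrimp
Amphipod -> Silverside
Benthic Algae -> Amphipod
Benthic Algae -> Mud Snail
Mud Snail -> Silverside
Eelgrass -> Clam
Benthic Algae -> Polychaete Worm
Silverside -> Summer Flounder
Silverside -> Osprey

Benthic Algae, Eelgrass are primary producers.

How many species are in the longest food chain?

One longest chain: Benthic Algae → Mud Snail → Silverside → Summer Flounder.
It has 4 species and 3 links.

4 species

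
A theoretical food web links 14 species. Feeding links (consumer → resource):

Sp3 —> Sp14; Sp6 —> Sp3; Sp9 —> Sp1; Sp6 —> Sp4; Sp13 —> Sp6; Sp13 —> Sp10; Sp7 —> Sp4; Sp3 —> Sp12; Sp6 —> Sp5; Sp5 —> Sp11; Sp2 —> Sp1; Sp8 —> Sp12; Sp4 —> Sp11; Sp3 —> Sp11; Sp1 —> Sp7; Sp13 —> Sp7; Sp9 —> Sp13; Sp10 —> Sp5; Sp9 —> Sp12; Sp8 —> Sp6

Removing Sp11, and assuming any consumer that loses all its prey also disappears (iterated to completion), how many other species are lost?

Remove Sp11.
Round 1: Sp5 (all prey gone), Sp4 (all prey gone) → extinct.
Round 2: Sp10 (all prey gone), Sp7 (all prey gone) → extinct.
Round 3: Sp1 (all prey gone) → extinct.
Round 4: Sp2 (all prey gone) → extinct.
No further losses. Total secondary extinctions: 6.

6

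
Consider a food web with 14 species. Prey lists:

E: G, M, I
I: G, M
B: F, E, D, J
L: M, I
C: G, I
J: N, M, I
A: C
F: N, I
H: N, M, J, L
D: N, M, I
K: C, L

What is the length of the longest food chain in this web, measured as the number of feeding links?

3 links

One longest chain: G → I → J → B.
It has 4 species and 3 links.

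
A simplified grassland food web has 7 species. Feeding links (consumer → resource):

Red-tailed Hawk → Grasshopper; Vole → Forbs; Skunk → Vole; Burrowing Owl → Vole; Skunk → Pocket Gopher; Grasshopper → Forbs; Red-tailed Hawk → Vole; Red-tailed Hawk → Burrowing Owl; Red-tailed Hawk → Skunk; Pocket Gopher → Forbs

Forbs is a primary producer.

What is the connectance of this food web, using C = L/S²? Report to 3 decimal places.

C = 0.204

The web has S = 7 species and L = 10 feeding links.
C = L / S² = 10 / 49 = 0.2041 ≈ 0.204.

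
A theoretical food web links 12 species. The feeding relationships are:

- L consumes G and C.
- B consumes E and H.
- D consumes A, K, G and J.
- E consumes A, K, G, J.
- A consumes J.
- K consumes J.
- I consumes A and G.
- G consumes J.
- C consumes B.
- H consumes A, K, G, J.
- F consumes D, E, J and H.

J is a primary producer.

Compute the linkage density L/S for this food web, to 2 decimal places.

There are L = 26 links among S = 12 species.
L/S = 26/12 = 2.1667 ≈ 2.17.

L/S = 2.17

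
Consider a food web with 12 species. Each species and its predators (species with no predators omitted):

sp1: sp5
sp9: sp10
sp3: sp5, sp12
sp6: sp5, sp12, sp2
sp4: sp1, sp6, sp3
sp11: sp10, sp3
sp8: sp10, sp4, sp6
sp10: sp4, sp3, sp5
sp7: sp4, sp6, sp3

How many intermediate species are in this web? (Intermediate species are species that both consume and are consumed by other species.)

Intermediate species (has both prey and predators): sp10, sp4, sp1, sp6, sp3.
Count: 5.

5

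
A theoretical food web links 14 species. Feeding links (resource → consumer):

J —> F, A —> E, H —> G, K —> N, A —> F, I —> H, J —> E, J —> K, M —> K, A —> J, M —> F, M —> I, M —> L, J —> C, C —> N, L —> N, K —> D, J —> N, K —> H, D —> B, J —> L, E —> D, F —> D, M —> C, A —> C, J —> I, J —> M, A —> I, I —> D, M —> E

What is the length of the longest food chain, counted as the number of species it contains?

6 species

One longest chain: A → J → M → I → D → B.
It has 6 species and 5 links.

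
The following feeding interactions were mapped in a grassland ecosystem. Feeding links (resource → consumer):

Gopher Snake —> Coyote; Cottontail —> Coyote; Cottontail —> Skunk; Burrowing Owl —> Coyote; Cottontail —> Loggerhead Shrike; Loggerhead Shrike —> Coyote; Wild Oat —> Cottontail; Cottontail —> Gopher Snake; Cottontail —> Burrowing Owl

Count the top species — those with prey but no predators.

2

Top species (has prey, but nothing eats it): Skunk, Coyote.
Count: 2.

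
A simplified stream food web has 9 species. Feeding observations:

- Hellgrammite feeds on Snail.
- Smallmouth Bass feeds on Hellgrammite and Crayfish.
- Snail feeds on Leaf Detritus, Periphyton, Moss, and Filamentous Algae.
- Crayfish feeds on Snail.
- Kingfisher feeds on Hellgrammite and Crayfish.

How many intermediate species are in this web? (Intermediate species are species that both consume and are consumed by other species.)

3

Intermediate species (has both prey and predators): Snail, Crayfish, Hellgrammite.
Count: 3.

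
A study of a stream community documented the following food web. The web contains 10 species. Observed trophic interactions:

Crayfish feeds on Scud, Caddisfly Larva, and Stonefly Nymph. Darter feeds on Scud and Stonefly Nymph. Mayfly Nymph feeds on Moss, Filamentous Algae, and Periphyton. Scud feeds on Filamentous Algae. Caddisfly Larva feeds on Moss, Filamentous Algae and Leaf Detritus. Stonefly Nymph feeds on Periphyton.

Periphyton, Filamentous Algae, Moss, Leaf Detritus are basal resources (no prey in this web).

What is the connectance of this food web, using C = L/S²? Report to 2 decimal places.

C = 0.13

The web has S = 10 species and L = 13 feeding links.
C = L / S² = 13 / 100 = 0.1300 ≈ 0.13.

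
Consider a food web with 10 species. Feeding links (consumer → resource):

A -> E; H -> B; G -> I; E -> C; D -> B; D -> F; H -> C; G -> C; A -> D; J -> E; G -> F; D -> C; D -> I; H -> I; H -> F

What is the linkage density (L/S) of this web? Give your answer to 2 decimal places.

There are L = 15 links among S = 10 species.
L/S = 15/10 = 1.5000 ≈ 1.50.

L/S = 1.50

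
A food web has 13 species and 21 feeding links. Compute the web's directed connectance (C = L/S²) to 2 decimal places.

C = 0.12

The web has S = 13 species and L = 21 feeding links.
C = L / S² = 21 / 169 = 0.1243 ≈ 0.12.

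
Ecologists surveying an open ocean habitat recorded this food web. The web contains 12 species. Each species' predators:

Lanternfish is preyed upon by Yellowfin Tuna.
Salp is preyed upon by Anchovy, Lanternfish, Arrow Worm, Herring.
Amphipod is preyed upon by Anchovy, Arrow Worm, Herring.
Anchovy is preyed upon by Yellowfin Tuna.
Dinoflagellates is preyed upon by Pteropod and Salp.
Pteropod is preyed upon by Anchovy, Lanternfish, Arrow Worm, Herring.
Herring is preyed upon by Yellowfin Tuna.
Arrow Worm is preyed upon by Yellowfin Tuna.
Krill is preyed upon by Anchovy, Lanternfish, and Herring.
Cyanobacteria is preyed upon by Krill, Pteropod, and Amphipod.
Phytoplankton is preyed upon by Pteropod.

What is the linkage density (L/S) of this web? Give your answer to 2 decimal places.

There are L = 24 links among S = 12 species.
L/S = 24/12 = 2.0000 ≈ 2.00.

L/S = 2.00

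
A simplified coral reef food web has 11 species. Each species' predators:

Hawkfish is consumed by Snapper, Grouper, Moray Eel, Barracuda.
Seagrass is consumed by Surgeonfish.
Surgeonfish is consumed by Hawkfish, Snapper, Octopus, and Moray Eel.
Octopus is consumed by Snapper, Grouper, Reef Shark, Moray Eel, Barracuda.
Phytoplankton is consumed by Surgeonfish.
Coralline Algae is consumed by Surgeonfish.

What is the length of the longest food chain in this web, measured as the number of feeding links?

One longest chain: Seagrass → Surgeonfish → Octopus → Grouper.
It has 4 species and 3 links.

3 links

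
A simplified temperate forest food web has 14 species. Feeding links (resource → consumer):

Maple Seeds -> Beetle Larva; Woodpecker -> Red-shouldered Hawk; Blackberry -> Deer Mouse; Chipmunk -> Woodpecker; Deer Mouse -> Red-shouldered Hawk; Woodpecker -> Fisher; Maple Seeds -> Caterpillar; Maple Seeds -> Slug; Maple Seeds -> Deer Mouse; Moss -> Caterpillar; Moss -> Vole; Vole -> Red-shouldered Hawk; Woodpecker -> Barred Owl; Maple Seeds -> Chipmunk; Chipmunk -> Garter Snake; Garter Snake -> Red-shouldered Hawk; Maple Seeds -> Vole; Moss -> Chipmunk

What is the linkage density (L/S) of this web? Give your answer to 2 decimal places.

There are L = 18 links among S = 14 species.
L/S = 18/14 = 1.2857 ≈ 1.29.

L/S = 1.29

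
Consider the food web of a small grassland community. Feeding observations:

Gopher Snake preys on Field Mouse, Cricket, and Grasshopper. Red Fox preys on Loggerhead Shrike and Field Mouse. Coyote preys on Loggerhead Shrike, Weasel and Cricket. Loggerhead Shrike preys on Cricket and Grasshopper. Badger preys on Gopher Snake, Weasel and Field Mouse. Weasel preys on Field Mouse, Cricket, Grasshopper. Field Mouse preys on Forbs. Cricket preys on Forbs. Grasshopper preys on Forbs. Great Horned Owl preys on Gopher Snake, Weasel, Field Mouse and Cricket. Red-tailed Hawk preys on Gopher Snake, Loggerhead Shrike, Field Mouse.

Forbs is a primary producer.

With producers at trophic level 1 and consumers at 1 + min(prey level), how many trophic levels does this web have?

Producers (level 1): Forbs.
Following each consumer down to its lowest-level prey: Forbs → Field Mouse → Red-tailed Hawk (levels 1 through 3).
All prey of Red-tailed Hawk (Field Mouse 2, Loggerhead Shrike 3, Gopher Snake 3) are at level 2 or above, so Red-tailed Hawk is at level 1 + 2 = 3.
Every consumer has at least one prey at level 2 or below, so none exceeds level 3.

3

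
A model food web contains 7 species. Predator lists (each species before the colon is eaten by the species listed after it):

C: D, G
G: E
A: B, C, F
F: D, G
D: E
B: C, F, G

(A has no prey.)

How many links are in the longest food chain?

One longest chain: A → B → C → D → E.
It has 5 species and 4 links.

4 links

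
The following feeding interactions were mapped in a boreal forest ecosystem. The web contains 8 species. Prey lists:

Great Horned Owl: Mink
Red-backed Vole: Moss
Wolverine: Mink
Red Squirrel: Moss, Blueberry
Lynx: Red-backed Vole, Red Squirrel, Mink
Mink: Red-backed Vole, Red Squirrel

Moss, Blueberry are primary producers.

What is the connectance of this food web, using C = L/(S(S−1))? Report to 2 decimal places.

The web has S = 8 species and L = 10 feeding links.
C = L / (S(S−1)) = 10 / 56 = 0.1786 ≈ 0.18.

C = 0.18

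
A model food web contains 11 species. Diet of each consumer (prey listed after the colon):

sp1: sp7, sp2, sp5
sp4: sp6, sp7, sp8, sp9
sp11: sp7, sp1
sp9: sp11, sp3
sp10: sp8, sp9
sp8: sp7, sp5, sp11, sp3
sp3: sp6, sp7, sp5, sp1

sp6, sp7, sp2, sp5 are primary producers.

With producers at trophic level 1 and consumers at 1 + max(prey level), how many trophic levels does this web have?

Producers (level 1): sp6, sp7, sp2, sp5.
sp7 → sp1 → sp11 → sp9 → sp10 gives sp10 level 5.
No species has a prey at level 5, so no species reaches level 6.

5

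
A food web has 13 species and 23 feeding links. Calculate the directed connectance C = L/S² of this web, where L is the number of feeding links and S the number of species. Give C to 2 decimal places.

The web has S = 13 species and L = 23 feeding links.
C = L / S² = 23 / 169 = 0.1361 ≈ 0.14.

C = 0.14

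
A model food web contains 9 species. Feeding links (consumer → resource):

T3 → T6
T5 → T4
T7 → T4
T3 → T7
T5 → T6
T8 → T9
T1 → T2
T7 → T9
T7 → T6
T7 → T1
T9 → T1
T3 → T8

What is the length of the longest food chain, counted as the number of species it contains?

One longest chain: T2 → T1 → T9 → T8 → T3.
It has 5 species and 4 links.

5 species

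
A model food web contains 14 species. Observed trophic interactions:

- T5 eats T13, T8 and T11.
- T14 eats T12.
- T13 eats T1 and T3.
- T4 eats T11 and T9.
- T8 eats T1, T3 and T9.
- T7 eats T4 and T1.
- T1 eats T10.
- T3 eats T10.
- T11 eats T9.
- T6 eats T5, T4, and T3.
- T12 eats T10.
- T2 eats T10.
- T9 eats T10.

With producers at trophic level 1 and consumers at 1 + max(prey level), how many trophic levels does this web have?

5

Producers (level 1): T10.
T10 → T9 → T11 → T5 → T6 gives T6 level 5.
No species has a prey at level 5, so no species reaches level 6.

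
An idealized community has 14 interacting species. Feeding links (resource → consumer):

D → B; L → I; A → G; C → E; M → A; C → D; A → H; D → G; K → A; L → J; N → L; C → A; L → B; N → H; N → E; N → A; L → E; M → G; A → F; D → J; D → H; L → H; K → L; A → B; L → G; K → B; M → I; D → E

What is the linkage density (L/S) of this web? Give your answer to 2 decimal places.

There are L = 28 links among S = 14 species.
L/S = 28/14 = 2.0000 ≈ 2.00.

L/S = 2.00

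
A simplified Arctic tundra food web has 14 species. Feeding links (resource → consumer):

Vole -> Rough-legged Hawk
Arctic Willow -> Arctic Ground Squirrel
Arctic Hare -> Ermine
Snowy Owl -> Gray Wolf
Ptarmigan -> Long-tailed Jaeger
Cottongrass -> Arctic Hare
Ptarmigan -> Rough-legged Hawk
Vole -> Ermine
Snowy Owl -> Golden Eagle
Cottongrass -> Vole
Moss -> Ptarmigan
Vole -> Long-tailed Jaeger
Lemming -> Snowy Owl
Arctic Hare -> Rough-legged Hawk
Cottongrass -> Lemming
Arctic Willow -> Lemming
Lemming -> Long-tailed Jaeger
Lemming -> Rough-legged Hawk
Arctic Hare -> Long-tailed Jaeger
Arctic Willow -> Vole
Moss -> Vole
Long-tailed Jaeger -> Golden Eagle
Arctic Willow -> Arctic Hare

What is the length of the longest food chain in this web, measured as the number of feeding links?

3 links

One longest chain: Arctic Willow → Vole → Long-tailed Jaeger → Golden Eagle.
It has 4 species and 3 links.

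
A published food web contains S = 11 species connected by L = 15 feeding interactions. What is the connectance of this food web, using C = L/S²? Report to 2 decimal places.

The web has S = 11 species and L = 15 feeding links.
C = L / S² = 15 / 121 = 0.1240 ≈ 0.12.

C = 0.12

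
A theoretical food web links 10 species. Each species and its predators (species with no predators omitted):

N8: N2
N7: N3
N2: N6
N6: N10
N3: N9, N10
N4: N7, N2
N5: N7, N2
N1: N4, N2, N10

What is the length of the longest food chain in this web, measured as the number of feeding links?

4 links

One longest chain: N1 → N4 → N7 → N3 → N9.
It has 5 species and 4 links.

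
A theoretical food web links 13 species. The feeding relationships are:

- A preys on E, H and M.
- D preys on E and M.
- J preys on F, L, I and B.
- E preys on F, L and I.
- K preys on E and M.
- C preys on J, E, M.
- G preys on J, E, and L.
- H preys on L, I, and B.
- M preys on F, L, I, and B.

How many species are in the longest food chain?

3 species

One longest chain: F → E → D.
It has 3 species and 2 links.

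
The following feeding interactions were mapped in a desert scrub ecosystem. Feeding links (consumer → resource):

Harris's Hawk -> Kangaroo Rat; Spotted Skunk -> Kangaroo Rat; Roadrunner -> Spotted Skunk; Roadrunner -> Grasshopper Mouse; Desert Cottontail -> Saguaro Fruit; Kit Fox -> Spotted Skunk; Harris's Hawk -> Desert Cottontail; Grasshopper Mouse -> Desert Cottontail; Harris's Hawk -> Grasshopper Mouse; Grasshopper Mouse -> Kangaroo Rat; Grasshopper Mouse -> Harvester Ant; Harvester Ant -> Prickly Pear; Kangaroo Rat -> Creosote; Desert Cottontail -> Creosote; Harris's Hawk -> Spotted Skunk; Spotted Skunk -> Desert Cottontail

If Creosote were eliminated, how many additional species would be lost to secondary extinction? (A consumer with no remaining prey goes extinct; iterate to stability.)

Remove Creosote.
Round 1: Kangaroo Rat (all prey gone) → extinct.
No further losses. Total secondary extinctions: 1.

1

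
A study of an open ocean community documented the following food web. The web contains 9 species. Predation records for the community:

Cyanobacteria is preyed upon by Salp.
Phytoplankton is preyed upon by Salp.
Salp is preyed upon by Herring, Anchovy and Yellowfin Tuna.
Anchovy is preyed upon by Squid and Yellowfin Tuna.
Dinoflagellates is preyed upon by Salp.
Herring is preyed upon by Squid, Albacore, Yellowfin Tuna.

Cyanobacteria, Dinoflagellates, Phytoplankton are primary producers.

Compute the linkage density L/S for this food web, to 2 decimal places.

There are L = 11 links among S = 9 species.
L/S = 11/9 = 1.2222 ≈ 1.22.

L/S = 1.22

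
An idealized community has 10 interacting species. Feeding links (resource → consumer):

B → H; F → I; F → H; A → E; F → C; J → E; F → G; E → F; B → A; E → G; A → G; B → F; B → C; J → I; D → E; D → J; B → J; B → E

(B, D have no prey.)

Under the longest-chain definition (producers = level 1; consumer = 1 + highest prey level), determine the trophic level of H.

Trophic level 5

B is a producer → level 1.
A eats B → level 2.
E eats A (level 2); other prey at levels: B 1, D 1, J 2 → level 3.
F eats E (level 3); other prey at levels: B 1 → level 4.
H eats F (level 4); other prey at levels: B 1 → level 5.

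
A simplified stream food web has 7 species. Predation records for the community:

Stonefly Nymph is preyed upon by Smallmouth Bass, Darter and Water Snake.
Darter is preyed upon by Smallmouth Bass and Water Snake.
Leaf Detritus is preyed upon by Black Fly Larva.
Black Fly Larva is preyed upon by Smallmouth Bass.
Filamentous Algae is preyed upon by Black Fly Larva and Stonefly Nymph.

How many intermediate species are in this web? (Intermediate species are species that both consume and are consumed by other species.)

3

Intermediate species (has both prey and predators): Stonefly Nymph, Black Fly Larva, Darter.
Count: 3.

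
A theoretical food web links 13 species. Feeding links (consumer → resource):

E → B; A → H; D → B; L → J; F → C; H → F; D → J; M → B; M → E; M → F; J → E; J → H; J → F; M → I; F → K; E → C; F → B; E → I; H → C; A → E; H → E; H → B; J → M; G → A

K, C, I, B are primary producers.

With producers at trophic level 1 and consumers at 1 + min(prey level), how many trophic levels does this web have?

4

Producers (level 1): K, C, I, B.
Following each consumer down to its lowest-level prey: C → E → A → G (levels 1 through 4).
All prey of G (A 3) are at level 3 or above, so G is at level 1 + 3 = 4.
Every consumer has at least one prey at level 3 or below, so none exceeds level 4.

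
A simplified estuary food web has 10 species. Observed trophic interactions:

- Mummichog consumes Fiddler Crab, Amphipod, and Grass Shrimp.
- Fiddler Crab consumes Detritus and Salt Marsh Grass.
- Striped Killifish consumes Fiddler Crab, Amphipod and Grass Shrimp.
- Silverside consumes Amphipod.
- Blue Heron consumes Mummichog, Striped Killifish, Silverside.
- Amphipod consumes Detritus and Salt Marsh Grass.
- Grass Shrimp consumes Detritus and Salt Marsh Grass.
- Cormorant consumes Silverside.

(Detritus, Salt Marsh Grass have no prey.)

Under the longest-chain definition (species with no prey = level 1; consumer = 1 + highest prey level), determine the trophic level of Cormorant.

Trophic level 4

Detritus has no prey (basal) → level 1.
Amphipod eats Detritus (level 1); other prey at levels: Salt Marsh Grass 1 → level 2.
Silverside eats Amphipod → level 3.
Cormorant eats Silverside → level 4.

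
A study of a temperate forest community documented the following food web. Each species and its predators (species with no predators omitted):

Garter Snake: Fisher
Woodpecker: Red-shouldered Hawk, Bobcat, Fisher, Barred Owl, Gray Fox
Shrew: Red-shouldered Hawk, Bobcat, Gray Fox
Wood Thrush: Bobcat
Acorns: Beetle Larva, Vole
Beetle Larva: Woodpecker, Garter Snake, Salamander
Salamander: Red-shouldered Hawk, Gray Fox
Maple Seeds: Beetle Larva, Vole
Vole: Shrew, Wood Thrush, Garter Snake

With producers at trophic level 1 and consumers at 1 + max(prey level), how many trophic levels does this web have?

Producers (level 1): Acorns, Maple Seeds.
Acorns → Beetle Larva → Salamander → Gray Fox gives Gray Fox level 4.
No species has a prey at level 4, so no species reaches level 5.

4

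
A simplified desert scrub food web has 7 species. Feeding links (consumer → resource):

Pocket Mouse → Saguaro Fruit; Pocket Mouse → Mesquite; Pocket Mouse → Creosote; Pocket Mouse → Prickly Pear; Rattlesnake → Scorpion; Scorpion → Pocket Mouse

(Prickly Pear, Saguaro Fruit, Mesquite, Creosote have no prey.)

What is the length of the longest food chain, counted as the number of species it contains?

One longest chain: Prickly Pear → Pocket Mouse → Scorpion → Rattlesnake.
It has 4 species and 3 links.

4 species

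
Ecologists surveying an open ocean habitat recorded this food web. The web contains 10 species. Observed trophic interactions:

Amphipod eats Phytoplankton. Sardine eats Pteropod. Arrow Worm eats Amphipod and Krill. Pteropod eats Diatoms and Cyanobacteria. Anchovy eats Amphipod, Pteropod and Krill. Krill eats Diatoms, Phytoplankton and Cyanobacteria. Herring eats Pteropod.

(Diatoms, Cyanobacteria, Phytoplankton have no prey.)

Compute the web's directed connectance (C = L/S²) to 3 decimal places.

C = 0.130

The web has S = 10 species and L = 13 feeding links.
C = L / S² = 13 / 100 = 0.1300 ≈ 0.130.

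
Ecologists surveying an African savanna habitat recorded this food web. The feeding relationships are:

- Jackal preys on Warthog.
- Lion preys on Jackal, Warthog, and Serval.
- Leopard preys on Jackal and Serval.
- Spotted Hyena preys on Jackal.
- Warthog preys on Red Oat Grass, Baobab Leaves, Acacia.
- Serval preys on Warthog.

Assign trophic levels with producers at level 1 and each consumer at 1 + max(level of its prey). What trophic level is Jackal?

Acacia is a producer → level 1.
Warthog eats Acacia (level 1); other prey at levels: Baobab Leaves 1, Red Oat Grass 1 → level 2.
Jackal eats Warthog → level 3.

Trophic level 3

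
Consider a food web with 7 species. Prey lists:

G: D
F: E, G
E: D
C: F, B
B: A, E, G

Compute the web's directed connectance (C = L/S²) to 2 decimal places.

The web has S = 7 species and L = 9 feeding links.
C = L / S² = 9 / 49 = 0.1837 ≈ 0.18.

C = 0.18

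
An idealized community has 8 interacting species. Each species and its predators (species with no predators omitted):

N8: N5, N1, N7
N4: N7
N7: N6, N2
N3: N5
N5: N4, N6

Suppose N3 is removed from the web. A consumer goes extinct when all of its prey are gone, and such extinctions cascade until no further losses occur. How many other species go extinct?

Remove N3.
Every predator of it retains at least one other prey: N5 still has N8.
No consumer loses all prey, so no secondary extinctions occur.

0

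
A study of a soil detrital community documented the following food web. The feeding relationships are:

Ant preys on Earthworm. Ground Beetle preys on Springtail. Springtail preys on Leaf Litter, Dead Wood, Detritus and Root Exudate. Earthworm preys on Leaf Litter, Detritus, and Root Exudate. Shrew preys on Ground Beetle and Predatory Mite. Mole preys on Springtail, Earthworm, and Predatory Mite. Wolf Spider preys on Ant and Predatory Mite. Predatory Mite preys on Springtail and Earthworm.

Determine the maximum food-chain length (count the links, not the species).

3 links

One longest chain: Root Exudate → Earthworm → Ant → Wolf Spider.
It has 4 species and 3 links.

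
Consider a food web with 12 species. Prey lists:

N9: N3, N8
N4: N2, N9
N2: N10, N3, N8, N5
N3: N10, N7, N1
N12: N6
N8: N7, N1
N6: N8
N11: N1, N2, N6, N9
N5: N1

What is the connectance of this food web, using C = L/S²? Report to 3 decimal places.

C = 0.139

The web has S = 12 species and L = 20 feeding links.
C = L / S² = 20 / 144 = 0.1389 ≈ 0.139.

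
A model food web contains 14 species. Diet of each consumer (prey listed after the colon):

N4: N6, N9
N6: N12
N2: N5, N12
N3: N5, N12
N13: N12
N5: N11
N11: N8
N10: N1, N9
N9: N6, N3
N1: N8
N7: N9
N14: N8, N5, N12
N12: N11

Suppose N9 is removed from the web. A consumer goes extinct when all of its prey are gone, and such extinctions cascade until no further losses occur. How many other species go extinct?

Remove N9.
Round 1: N7 (all prey gone) → extinct.
No further losses. Total secondary extinctions: 1.

1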